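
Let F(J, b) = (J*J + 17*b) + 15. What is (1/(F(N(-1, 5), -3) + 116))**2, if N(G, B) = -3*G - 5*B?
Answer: 1/318096 ≈ 3.1437e-6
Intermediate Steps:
N(G, B) = -5*B - 3*G
F(J, b) = 15 + J**2 + 17*b (F(J, b) = (J**2 + 17*b) + 15 = 15 + J**2 + 17*b)
(1/(F(N(-1, 5), -3) + 116))**2 = (1/((15 + (-5*5 - 3*(-1))**2 + 17*(-3)) + 116))**2 = (1/((15 + (-25 + 3)**2 - 51) + 116))**2 = (1/((15 + (-22)**2 - 51) + 116))**2 = (1/((15 + 484 - 51) + 116))**2 = (1/(448 + 116))**2 = (1/564)**2 = 1/318096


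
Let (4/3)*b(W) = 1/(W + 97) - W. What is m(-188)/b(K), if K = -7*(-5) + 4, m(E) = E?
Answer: 102272/15909 ≈ 6.4286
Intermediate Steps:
K = 39 (K = 35 + 4 = 39)
b(W) = -3*W/4 + 3/(4*(97 + W)) (b(W) = 3*(1/(W + 97) - W)/4 = 3*(1/(97 + W) - W)/4 = -3*W/4 + 3/(4*(97 + W)))
m(-188)/b(K) = -188*4*(97 + 39)/(3*(1 - 1*39² - 97*39)) = -188*544/(3*(1 - 1*1521 - 3783)) = -188*544/(3*(1 - 1521 - 3783)) = -188/((¾)*(1/136)*(-5303)) = -188/(-15909/544) = -188*(-544/15909) = 102272/15909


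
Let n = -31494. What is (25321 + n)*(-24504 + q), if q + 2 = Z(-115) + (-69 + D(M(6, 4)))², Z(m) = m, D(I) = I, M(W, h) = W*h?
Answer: 139485108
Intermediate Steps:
q = 1908 (q = -2 + (-115 + (-69 + 6*4)²) = -2 + (-115 + (-69 + 24)²) = -2 + (-115 + (-45)²) = -2 + (-115 + 2025) = -2 + 1910 = 1908)
(25321 + n)*(-24504 + q) = (25321 - 31494)*(-24504 + 1908) = -6173*(-22596) = 139485108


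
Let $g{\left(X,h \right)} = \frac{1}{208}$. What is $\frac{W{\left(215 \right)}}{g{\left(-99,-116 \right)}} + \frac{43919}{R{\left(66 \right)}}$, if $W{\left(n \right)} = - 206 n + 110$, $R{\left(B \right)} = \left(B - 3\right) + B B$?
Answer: $- \frac{40608091441}{4419} \approx -9.1894 \cdot 10^{6}$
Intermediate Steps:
$g{\left(X,h \right)} = \frac{1}{208}$
$R{\left(B \right)} = -3 + B + B^{2}$ ($R{\left(B \right)} = \left(-3 + B\right) + B^{2} = -3 + B + B^{2}$)
$W{\left(n \right)} = 110 - 206 n$
$\frac{W{\left(215 \right)}}{g{\left(-99,-116 \right)}} + \frac{43919}{R{\left(66 \right)}} = \left(110 - 44290\right) \frac{1}{\frac{1}{208}} + \frac{43919}{-3 + 66 + 66^{2}} = \left(110 - 44290\right) 208 + \frac{43919}{-3 + 66 + 4356} = \left(-44180\right) 208 + \frac{43919}{4419} = -9189440 + 43919 \cdot \frac{1}{4419} = -9189440 + \frac{43919}{4419} = - \frac{40608091441}{4419}$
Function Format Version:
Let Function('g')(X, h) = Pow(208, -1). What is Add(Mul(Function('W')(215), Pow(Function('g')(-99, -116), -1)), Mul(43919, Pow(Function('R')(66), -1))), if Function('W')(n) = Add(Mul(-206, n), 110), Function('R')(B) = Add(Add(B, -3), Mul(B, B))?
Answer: Rational(-40608091441, 4419) ≈ -9.1894e+6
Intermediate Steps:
Function('g')(X, h) = Rational(1, 208)
Function('R')(B) = Add(-3, B, Pow(B, 2)) (Function('R')(B) = Add(Add(-3, B), Pow(B, 2)) = Add(-3, B, Pow(B, 2)))
Function('W')(n) = Add(110, Mul(-206, n))
Add(Mul(Function('W')(215), Pow(Function('g')(-99, -116), -1)), Mul(43919, Pow(Function('R')(66), -1))) = Add(Mul(Add(110, Mul(-206, 215)), Pow(Rational(1, 208), -1)), Mul(43919, Pow(Add(-3, 66, Pow(66, 2)), -1))) = Add(Mul(Add(110, -44290), 208), Mul(43919, Pow(Add(-3, 66, 4356), -1))) = Add(Mul(-44180, 208), Mul(43919, Pow(4419, -1))) = Add(-9189440, Mul(43919, Rational(1, 4419))) = Add(-9189440, Rational(43919, 4419)) = Rational(-40608091441, 4419)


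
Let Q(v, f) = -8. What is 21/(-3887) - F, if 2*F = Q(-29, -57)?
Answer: 15527/3887 ≈ 3.9946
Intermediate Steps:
F = -4 (F = (1/2)*(-8) = -4)
21/(-3887) - F = 21/(-3887) - 1*(-4) = 21*(-1/3887) + 4 = -21/3887 + 4 = 15527/3887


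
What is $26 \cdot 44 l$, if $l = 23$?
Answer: $26312$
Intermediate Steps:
$26 \cdot 44 l = 26 \cdot 44 \cdot 23 = 1144 \cdot 23 = 26312$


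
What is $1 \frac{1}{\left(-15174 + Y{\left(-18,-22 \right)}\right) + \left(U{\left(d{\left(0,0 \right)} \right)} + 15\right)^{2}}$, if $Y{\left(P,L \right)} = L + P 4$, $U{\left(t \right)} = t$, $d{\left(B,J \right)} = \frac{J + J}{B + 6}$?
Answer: $- \frac{1}{15043} \approx -6.6476 \cdot 10^{-5}$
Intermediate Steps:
$d{\left(B,J \right)} = \frac{2 J}{6 + B}$
$Y{\left(P,L \right)} = L + 4 P$
$1 \frac{1}{\left(-15174 + Y{\left(-18,-22 \right)}\right) + \left(U{\left(d{\left(0,0 \right)} \right)} + 15\right)^{2}} = 1 \frac{1}{\left(-15174 + \left(-22 + 4 \left(-18\right)\right)\right) + \left(2 \cdot 0 \frac{1}{6 + 0} + 15\right)^{2}} = 1 \frac{1}{\left(-15174 - 94\right) + \left(2 \cdot 0 \cdot \frac{1}{6} + 15\right)^{2}} = 1 \frac{1}{-15268 + \left(0 + 15\right)^{2}} = 1 \frac{1}{-15268 + 15^{2}} = 1 \frac{1}{-15268 + 225} = 1 \frac{1}{-15043} = 1 \left(- \frac{1}{15043}\right) = - \frac{1}{15043}$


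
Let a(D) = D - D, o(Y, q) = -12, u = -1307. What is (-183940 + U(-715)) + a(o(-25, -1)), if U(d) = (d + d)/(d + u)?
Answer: -185962625/1011 ≈ -1.8394e+5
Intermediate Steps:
a(D) = 0
U(d) = 2*d/(-1307 + d) (U(d) = (d + d)/(d - 1307) = (2*d)/(-1307 + d) = 2*d/(-1307 + d))
(-183940 + U(-715)) + a(o(-25, -1)) = (-183940 + 2*(-715)/(-1307 - 715)) + 0 = (-183940 + 2*(-715)/(-2022)) + 0 = (-183940 + 2*(-715)*(-1/2022)) + 0 = (-183940 + 715/1011) + 0 = -185962625/1011 + 0 = -185962625/1011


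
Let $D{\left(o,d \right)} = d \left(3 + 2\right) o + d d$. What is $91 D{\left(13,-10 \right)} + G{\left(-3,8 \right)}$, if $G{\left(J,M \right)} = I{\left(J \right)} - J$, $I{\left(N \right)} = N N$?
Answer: $-50038$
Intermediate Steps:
$I{\left(N \right)} = N^{2}$
$G{\left(J,M \right)} = J^{2} - J$
$D{\left(o,d \right)} = d^{2} + 5 d o$ ($D{\left(o,d \right)} = d 5 o + d^{2} = 5 d o + d^{2} = d^{2} + 5 d o$)
$91 D{\left(13,-10 \right)} + G{\left(-3,8 \right)} = 91 \left(- 10 \left(-10 + 5 \cdot 13\right)\right) - 3 \left(-1 - 3\right) = 91 \left(- 10 \left(-10 + 65\right)\right) - -12 = 91 \left(\left(-10\right) 55\right) + 12 = 91 \left(-550\right) + 12 = -50050 + 12 = -50038$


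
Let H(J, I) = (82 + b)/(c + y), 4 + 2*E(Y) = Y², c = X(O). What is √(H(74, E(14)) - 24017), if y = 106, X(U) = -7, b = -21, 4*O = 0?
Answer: I*√26153842/33 ≈ 154.97*I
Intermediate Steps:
O = 0 (O = (¼)*0 = 0)
c = -7
E(Y) = -2 + Y²/2
H(J, I) = 61/99 (H(J, I) = (82 - 21)/(-7 + 106) = 61/99)
√(H(74, E(14)) - 24017) = √(61/99 - 24017) = √(-2377622/99) = I*√26153842/33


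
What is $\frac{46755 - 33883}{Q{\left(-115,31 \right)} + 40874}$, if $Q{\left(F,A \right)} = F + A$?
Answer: $\frac{6436}{20395} \approx 0.31557$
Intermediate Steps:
$Q{\left(F,A \right)} = A + F$
$\frac{46755 - 33883}{Q{\left(-115,31 \right)} + 40874} = \frac{46755 - 33883}{\left(31 - 115\right) + 40874} = \frac{12872}{-84 + 40874} = \frac{12872}{40790} = 12872 \cdot \frac{1}{40790} = \frac{6436}{20395}$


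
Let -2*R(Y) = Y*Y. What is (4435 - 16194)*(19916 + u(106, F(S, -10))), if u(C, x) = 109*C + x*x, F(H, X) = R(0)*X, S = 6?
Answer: -370055730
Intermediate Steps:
R(Y) = -Y²/2 (R(Y) = -Y*Y/2 = -Y²/2)
F(H, X) = 0 (F(H, X) = (-½*0²)*X = (-½*0)*X = 0*X = 0)
u(C, x) = x² + 109*C (u(C, x) = 109*C + x² = x² + 109*C)
(4435 - 16194)*(19916 + u(106, F(S, -10))) = (4435 - 16194)*(19916 + (0² + 109*106)) = -11759*(19916 + (0 + 11554)) = -11759*(19916 + 11554) = -11759*31470 = -370055730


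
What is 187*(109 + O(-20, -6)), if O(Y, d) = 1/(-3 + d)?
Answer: 183260/9 ≈ 20362.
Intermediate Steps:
187*(109 + O(-20, -6)) = 187*(109 + 1/(-3 - 6)) = 187*(109 + 1/(-9)) = 187*(109 - ⅑) = 187*(980/9) = 183260/9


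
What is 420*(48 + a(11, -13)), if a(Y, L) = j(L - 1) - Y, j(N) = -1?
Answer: 15120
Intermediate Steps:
a(Y, L) = -1 - Y
420*(48 + a(11, -13)) = 420*(48 + (-1 - 1*11)) = 420*(48 + (-1 - 11)) = 420*(48 - 12) = 420*36 = 15120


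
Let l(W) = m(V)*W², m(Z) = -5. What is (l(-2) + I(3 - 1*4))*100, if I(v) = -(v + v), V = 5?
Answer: -1800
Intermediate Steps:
l(W) = -5*W²
I(v) = -2*v
(l(-2) + I(3 - 1*4))*100 = (-5*(-2)² - 2*(3 - 1*4))*100 = (-5*4 - 2*(3 - 4))*100 = (-20 - 2*(-1))*100 = (-20 + 2)*100 = -18*100 = -1800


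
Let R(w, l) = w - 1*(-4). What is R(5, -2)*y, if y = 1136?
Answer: 10224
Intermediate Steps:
R(w, l) = 4 + w (R(w, l) = w + 4 = 4 + w)
R(5, -2)*y = (4 + 5)*1136 = 9*1136 = 10224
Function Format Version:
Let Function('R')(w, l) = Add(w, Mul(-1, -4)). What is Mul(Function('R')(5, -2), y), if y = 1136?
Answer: 10224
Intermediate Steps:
Function('R')(w, l) = Add(4, w) (Function('R')(w, l) = Add(w, 4) = Add(4, w))
Mul(Function('R')(5, -2), y) = Mul(Add(4, 5), 1136) = Mul(9, 1136) = 10224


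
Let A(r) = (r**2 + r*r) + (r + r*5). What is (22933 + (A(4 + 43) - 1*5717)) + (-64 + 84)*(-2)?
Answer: 21876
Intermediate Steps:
A(r) = 2*r**2 + 6*r (A(r) = (r**2 + r**2) + (r + 5*r) = 2*r**2 + 6*r)
(22933 + (A(4 + 43) - 1*5717)) + (-64 + 84)*(-2) = (22933 + (2*(4 + 43)*(3 + (4 + 43)) - 1*5717)) + (-64 + 84)*(-2) = (22933 + (2*47*(3 + 47) - 5717)) + 20*(-2) = (22933 + (2*47*50 - 5717)) - 40 = (22933 + (4700 - 5717)) - 40 = (22933 - 1017) - 40 = 21916 - 40 = 21876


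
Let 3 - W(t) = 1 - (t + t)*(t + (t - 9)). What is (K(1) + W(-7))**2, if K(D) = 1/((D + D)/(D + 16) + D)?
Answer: 38105929/361 ≈ 1.0556e+5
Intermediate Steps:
K(D) = 1/(D + 2*D/(16 + D)) (K(D) = 1/((2*D)/(16 + D) + D) = 1/(2*D/(16 + D) + D) = 1/(D + 2*D/(16 + D)))
W(t) = 2 + 2*t*(-9 + 2*t) (W(t) = 3 - (1 - (t + t)*(t + (t - 9))) = 3 - (1 - 2*t*(t + (-9 + t))) = 3 - (1 - 2*t*(-9 + 2*t)) = 3 + (-1 + 2*t*(-9 + 2*t)) = 2 + 2*t*(-9 + 2*t))
(K(1) + W(-7))**2 = ((16 + 1)/(1*(18 + 1)) + (2 - 18*(-7) + 4*(-7)**2))**2 = (1*17/19 + (2 + 126 + 4*49))**2 = (1*(1/19)*17 + (2 + 126 + 196))**2 = (17/19 + 324)**2 = (6173/19)**2 = 38105929/361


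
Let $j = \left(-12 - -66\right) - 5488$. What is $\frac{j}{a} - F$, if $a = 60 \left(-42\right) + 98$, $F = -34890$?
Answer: $\frac{42254507}{1211} \approx 34892.0$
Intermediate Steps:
$a = -2422$ ($a = -2520 + 98 = -2422$)
$j = -5434$ ($j = \left(-12 + 66\right) - 5488 = 54 - 5488 = -5434$)
$\frac{j}{a} - F = - \frac{5434}{-2422} - -34890 = \left(-5434\right) \left(- \frac{1}{2422}\right) + 34890 = \frac{2717}{1211} + 34890 = \frac{42254507}{1211}$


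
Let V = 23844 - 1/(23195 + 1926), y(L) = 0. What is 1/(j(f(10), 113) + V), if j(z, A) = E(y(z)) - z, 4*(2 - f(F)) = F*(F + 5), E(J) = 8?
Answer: 50242/1200155773 ≈ 4.1863e-5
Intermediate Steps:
V = 598985123/25121 (V = 23844 - 1/25121 = 598985123/25121 ≈ 23844.)
f(F) = 2 - F*(5 + F)/4 (f(F) = 2 - F*(F + 5)/4 = 2 - F*(5 + F)/4)
j(z, A) = 8 - z
1/(j(f(10), 113) + V) = 1/((8 - (2 - 5/4*10 - ¼*10²)) + 598985123/25121) = 1/((8 - (2 - 25/2 - ¼*100)) + 598985123/25121) = 1/((8 - (2 - 25/2 - 25)) + 598985123/25121) = 1/((8 - 1*(-71/2)) + 598985123/25121) = 1/((8 + 71/2) + 598985123/25121) = 1/(87/2 + 598985123/25121) = 1/(1200155773/50242) = 50242/1200155773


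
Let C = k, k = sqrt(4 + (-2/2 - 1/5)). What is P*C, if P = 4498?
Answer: 4498*sqrt(70)/5 ≈ 7526.6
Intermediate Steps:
k = sqrt(70)/5 (k = sqrt(4 + (-2*1/2 - 1*1/5)) = sqrt(4 + (-1 - 1/5)) = sqrt(4 - 6/5) = sqrt(14/5) = sqrt(70)/5 ≈ 1.6733)
C = sqrt(70)/5 ≈ 1.6733
P*C = 4498*(sqrt(70)/5) = 4498*sqrt(70)/5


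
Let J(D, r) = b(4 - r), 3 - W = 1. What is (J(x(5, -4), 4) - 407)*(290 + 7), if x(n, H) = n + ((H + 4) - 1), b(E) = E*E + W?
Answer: -120285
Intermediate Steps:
W = 2 (W = 3 - 1*1 = 3 - 1 = 2)
b(E) = 2 + E**2 (b(E) = E*E + 2 = E**2 + 2 = 2 + E**2)
x(n, H) = 3 + H + n (x(n, H) = n + ((4 + H) - 1) = n + (3 + H) = 3 + H + n)
J(D, r) = 2 + (4 - r)**2
(J(x(5, -4), 4) - 407)*(290 + 7) = ((2 + (-4 + 4)**2) - 407)*(290 + 7) = ((2 + 0**2) - 407)*297 = ((2 + 0) - 407)*297 = (2 - 407)*297 = -405*297 = -120285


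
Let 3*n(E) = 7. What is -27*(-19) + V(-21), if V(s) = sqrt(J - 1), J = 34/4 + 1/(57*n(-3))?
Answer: 513 + sqrt(531202)/266 ≈ 515.74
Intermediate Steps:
n(E) = 7/3 (n(E) = (1/3)*7 = 7/3)
J = 2263/266 (J = 34/4 + 1/(57*(7/3)) = 34*(1/4) + (1/57)*(3/7) = 17/2 + 1/133 = 2263/266 ≈ 8.5075)
V(s) = sqrt(531202)/266 (V(s) = sqrt(2263/266 - 1) = sqrt(1997/266) = sqrt(531202)/266)
-27*(-19) + V(-21) = -27*(-19) + sqrt(531202)/266 = 513 + sqrt(531202)/266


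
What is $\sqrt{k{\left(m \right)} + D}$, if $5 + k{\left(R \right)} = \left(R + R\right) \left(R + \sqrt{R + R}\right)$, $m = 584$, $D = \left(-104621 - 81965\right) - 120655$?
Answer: $\sqrt{374866 + 4672 \sqrt{73}} \approx 644.04$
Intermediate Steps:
$D = -307241$ ($D = \left(-104621 - 81965\right) - 120655 = -186586 - 120655 = -307241$)
$k{\left(R \right)} = -5 + 2 R \left(R + \sqrt{2} \sqrt{R}\right)$ ($k{\left(R \right)} = -5 + \left(R + R\right) \left(R + \sqrt{R + R}\right) = -5 + 2 R \left(R + \sqrt{2 R}\right) = -5 + 2 R \left(R + \sqrt{2} \sqrt{R}\right)$)
$\sqrt{k{\left(m \right)} + D} = \sqrt{\left(-5 + 2 \cdot 584^{2} + 2 \sqrt{2} \cdot 584^{\frac{3}{2}}\right) - 307241} = \sqrt{\left(-5 + 2 \cdot 341056 + 2 \sqrt{2} \cdot 1168 \sqrt{146}\right) - 307241} = \sqrt{\left(-5 + 682112 + 4672 \sqrt{73}\right) - 307241} = \sqrt{\left(682107 + 4672 \sqrt{73}\right) - 307241} = \sqrt{374866 + 4672 \sqrt{73}}$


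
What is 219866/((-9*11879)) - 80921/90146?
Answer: -581048683/196685694 ≈ -2.9542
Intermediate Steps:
219866/((-9*11879)) - 80921/90146 = 219866/(-106911) - 80921*1/90146 = 219866*(-1/106911) - 80921/90146 = -219866/106911 - 80921/90146 = -581048683/196685694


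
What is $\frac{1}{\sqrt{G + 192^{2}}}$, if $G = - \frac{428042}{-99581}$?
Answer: $\frac{\sqrt{2163312979474}}{282414002} \approx 0.005208$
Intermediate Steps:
$G = \frac{428042}{99581}$ ($G = \left(-428042\right) \left(- \frac{1}{99581}\right) = \frac{428042}{99581} \approx 4.2984$)
$\frac{1}{\sqrt{G + 192^{2}}} = \frac{1}{\sqrt{\frac{428042}{99581} + 192^{2}}} = \frac{1}{\sqrt{\frac{428042}{99581} + 36864}} = \frac{1}{\sqrt{\frac{3671382026}{99581}}} = \frac{1}{\frac{13}{99581} \sqrt{2163312979474}} = \frac{\sqrt{2163312979474}}{282414002}$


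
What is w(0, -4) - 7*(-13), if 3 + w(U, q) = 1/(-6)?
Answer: 527/6 ≈ 87.833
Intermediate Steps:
w(U, q) = -19/6 (w(U, q) = -3 + 1/(-6) = -3 - ⅙ = -19/6)
w(0, -4) - 7*(-13) = -19/6 - 7*(-13) = -19/6 + 91 = 527/6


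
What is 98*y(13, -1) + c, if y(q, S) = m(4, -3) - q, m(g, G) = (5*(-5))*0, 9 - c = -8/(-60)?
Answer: -18977/15 ≈ -1265.1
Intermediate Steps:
c = 133/15 (c = 9 - (-8)/(-60) = 9 - (-8)*(-1)/60 = 9 - 1*2/15 = 9 - 2/15 = 133/15 ≈ 8.8667)
m(g, G) = 0 (m(g, G) = -25*0 = 0)
y(q, S) = -q (y(q, S) = 0 - q = -q)
98*y(13, -1) + c = 98*(-1*13) + 133/15 = 98*(-13) + 133/15 = -1274 + 133/15 = -18977/15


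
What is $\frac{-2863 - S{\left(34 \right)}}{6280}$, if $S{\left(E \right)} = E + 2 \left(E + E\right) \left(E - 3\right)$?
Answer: $- \frac{7113}{6280} \approx -1.1326$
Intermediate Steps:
$S{\left(E \right)} = E + 4 E \left(-3 + E\right)$ ($S{\left(E \right)} = E + 2 \cdot 2 E \left(-3 + E\right) = E + 4 E \left(-3 + E\right)$)
$\frac{-2863 - S{\left(34 \right)}}{6280} = \frac{-2863 - 34 \left(-11 + 4 \cdot 34\right)}{6280} = \left(-2863 - 34 \left(-11 + 136\right)\right) \frac{1}{6280} = \left(-2863 - 34 \cdot 125\right) \frac{1}{6280} = \left(-2863 - 4250\right) \frac{1}{6280} = \left(-7113\right) \frac{1}{6280} = - \frac{7113}{6280}$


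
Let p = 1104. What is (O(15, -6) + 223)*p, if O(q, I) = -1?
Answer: 245088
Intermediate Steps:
(O(15, -6) + 223)*p = (-1 + 223)*1104 = 222*1104 = 245088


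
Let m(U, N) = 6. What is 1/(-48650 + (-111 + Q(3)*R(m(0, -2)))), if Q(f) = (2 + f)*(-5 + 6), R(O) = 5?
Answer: -1/48736 ≈ -2.0519e-5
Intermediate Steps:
Q(f) = 2 + f (Q(f) = (2 + f)*1 = 2 + f)
1/(-48650 + (-111 + Q(3)*R(m(0, -2)))) = 1/(-48650 + (-111 + (2 + 3)*5)) = 1/(-48650 + (-111 + 5*5)) = 1/(-48650 + (-111 + 25)) = 1/(-48650 - 86) = 1/(-48736) = -1/48736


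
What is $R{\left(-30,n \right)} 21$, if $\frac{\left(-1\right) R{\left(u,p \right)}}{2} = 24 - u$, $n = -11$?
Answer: $-2268$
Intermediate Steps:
$R{\left(u,p \right)} = -48 + 2 u$ ($R{\left(u,p \right)} = - 2 \left(24 - u\right) = -48 + 2 u$)
$R{\left(-30,n \right)} 21 = \left(-48 + 2 \left(-30\right)\right) 21 = \left(-48 - 60\right) 21 = \left(-108\right) 21 = -2268$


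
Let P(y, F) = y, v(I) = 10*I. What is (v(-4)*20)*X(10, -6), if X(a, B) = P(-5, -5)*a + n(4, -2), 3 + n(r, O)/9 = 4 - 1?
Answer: 40000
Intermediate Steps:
n(r, O) = 0 (n(r, O) = -27 + 9*(4 - 1) = -27 + 9*3 = -27 + 27 = 0)
X(a, B) = -5*a (X(a, B) = -5*a + 0 = -5*a)
(v(-4)*20)*X(10, -6) = ((10*(-4))*20)*(-5*10) = -40*20*(-50) = -800*(-50) = 40000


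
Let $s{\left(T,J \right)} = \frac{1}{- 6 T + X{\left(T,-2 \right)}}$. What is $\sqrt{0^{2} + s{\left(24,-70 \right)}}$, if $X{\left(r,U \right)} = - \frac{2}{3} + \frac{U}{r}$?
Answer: $\frac{2 i \sqrt{579}}{579} \approx 0.083117 i$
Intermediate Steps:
$X{\left(r,U \right)} = - \frac{2}{3} + \frac{U}{r}$ ($X{\left(r,U \right)} = \left(-2\right) \frac{1}{3} + \frac{U}{r} = - \frac{2}{3} + \frac{U}{r}$)
$s{\left(T,J \right)} = \frac{1}{- \frac{2}{3} - 6 T - \frac{2}{T}}$ ($s{\left(T,J \right)} = \frac{1}{- 6 T - \left(\frac{2}{3} + \frac{2}{T}\right)} = \frac{1}{- \frac{2}{3} - 6 T - \frac{2}{T}}$)
$\sqrt{0^{2} + s{\left(24,-70 \right)}} = \sqrt{0^{2} - \frac{72}{6 + 2 \cdot 24 \left(1 + 9 \cdot 24\right)}} = \sqrt{0 - \frac{72}{6 + 2 \cdot 24 \left(1 + 216\right)}} = \sqrt{0 - \frac{72}{6 + 2 \cdot 24 \cdot 217}} = \sqrt{0 - \frac{72}{6 + 10416}} = \sqrt{0 - \frac{72}{10422}} = \sqrt{0 - 72 \cdot \frac{1}{10422}} = \sqrt{0 - \frac{4}{579}} = \sqrt{- \frac{4}{579}} = \frac{2 i \sqrt{579}}{579}$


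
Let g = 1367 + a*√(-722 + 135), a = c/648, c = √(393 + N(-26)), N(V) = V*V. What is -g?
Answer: -1367 - I*√627503/648 ≈ -1367.0 - 1.2225*I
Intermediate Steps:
N(V) = V²
c = √1069 (c = √(393 + (-26)²) = √(393 + 676) = √1069 ≈ 32.696)
a = √1069/648 ≈ 0.050456
g = 1367 + I*√627503/648 (g = 1367 + (√1069/648)*√(-722 + 135) = 1367 + (√1069/648)*√(-587) = 1367 + (√1069/648)*(I*√587) = 1367 + I*√627503/648 ≈ 1367.0 + 1.2225*I)
-g = -(1367 + I*√627503/648) = -1367 - I*√627503/648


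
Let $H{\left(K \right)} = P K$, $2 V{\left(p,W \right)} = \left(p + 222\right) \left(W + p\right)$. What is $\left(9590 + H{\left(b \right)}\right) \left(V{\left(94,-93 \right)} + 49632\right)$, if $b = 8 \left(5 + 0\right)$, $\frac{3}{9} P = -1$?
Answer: $471511300$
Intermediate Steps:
$P = -3$ ($P = 3 \left(-1\right) = -3$)
$b = 40$ ($b = 8 \cdot 5 = 40$)
$V{\left(p,W \right)} = \frac{\left(222 + p\right) \left(W + p\right)}{2}$ ($V{\left(p,W \right)} = \frac{\left(p + 222\right) \left(W + p\right)}{2} = \frac{\left(222 + p\right) \left(W + p\right)}{2}$)
$H{\left(K \right)} = - 3 K$
$\left(9590 + H{\left(b \right)}\right) \left(V{\left(94,-93 \right)} + 49632\right) = \left(9590 - 120\right) \left(\left(\frac{94^{2}}{2} + 111 \left(-93\right) + 111 \cdot 94 + \frac{1}{2} \left(-93\right) 94\right) + 49632\right) = \left(9590 - 120\right) \left(\left(\frac{1}{2} \cdot 8836 - 10323 + 10434 - 4371\right) + 49632\right) = 9470 \left(\left(4418 - 10323 + 10434 - 4371\right) + 49632\right) = 9470 \left(158 + 49632\right) = 9470 \cdot 49790 = 471511300$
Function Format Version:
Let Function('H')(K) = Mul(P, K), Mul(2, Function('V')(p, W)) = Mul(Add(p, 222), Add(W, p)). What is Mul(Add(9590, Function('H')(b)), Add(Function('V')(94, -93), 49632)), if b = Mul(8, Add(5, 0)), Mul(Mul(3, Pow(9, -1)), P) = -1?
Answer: 471511300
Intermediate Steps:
P = -3 (P = Mul(3, -1) = -3)
b = 40 (b = Mul(8, 5) = 40)
Function('V')(p, W) = Mul(Rational(1, 2), Add(222, p), Add(W, p)) (Function('V')(p, W) = Mul(Rational(1, 2), Mul(Add(p, 222), Add(W, p))) = Mul(Rational(1, 2), Mul(Add(222, p), Add(W, p))) = Mul(Rational(1, 2), Add(222, p), Add(W, p)))
Function('H')(K) = Mul(-3, K)
Mul(Add(9590, Function('H')(b)), Add(Function('V')(94, -93), 49632)) = Mul(Add(9590, Mul(-3, 40)), Add(Add(Mul(Rational(1, 2), Pow(94, 2)), Mul(111, -93), Mul(111, 94), Mul(Rational(1, 2), -93, 94)), 49632)) = Mul(Add(9590, -120), Add(Add(Mul(Rational(1, 2), 8836), -10323, 10434, -4371), 49632)) = Mul(9470, Add(Add(4418, -10323, 10434, -4371), 49632)) = Mul(9470, Add(158, 49632)) = Mul(9470, 49790) = 471511300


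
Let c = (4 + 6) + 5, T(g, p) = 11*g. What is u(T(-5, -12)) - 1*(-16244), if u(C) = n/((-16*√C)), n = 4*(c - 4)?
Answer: 16244 + I*√55/20 ≈ 16244.0 + 0.37081*I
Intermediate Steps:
c = 15 (c = 10 + 5 = 15)
n = 44 (n = 4*(15 - 4) = 4*11 = 44)
u(C) = -11/(4*√C) (u(C) = 44/((-16*√C)) = 44*(-1/(16*√C)) = -11/(4*√C))
u(T(-5, -12)) - 1*(-16244) = -11*(-I*√55/55)/4 - 1*(-16244) = -(-1)*I*√55/20 + 16244 = I*√55/20 + 16244 = 16244 + I*√55/20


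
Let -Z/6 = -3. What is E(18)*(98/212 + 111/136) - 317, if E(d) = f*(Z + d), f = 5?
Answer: -156559/1802 ≈ -86.881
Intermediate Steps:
Z = 18 (Z = -6*(-3) = 18)
E(d) = 90 + 5*d (E(d) = 5*(18 + d) = 90 + 5*d)
E(18)*(98/212 + 111/136) - 317 = (90 + 5*18)*(98/212 + 111/136) - 317 = (90 + 90)*(98*(1/212) + 111*(1/136)) - 317 = 180*(49/106 + 111/136) - 317 = 180*(9215/7208) - 317 = 414675/1802 - 317 = -156559/1802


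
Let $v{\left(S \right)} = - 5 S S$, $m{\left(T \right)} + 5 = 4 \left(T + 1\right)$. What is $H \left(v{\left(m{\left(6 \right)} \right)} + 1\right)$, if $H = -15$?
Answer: $39660$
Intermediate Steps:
$m{\left(T \right)} = -1 + 4 T$ ($m{\left(T \right)} = -5 + 4 \left(T + 1\right) = -5 + 4 \left(1 + T\right) = -5 + \left(4 + 4 T\right) = -1 + 4 T$)
$v{\left(S \right)} = - 5 S^{2}$
$H \left(v{\left(m{\left(6 \right)} \right)} + 1\right) = - 15 \left(- 5 \left(-1 + 4 \cdot 6\right)^{2} + 1\right) = - 15 \left(- 5 \left(-1 + 24\right)^{2} + 1\right) = - 15 \left(- 5 \cdot 23^{2} + 1\right) = - 15 \left(\left(-5\right) 529 + 1\right) = - 15 \left(-2645 + 1\right) = \left(-15\right) \left(-2644\right) = 39660$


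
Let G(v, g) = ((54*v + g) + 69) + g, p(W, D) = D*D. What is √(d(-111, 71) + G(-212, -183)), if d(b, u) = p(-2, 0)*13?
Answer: 9*I*√145 ≈ 108.37*I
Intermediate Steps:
p(W, D) = D²
G(v, g) = 69 + 2*g + 54*v (G(v, g) = ((g + 54*v) + 69) + g = (69 + g + 54*v) + g = 69 + 2*g + 54*v)
d(b, u) = 0 (d(b, u) = 0²*13 = 0*13 = 0)
√(d(-111, 71) + G(-212, -183)) = √(0 + (69 + 2*(-183) + 54*(-212))) = √(0 + (69 - 366 - 11448)) = √(0 - 11745) = √(-11745) = 9*I*√145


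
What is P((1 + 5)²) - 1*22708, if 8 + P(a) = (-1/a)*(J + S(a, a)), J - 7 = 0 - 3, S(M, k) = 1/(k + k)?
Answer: -58880161/2592 ≈ -22716.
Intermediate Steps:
S(M, k) = 1/(2*k)
J = 4 (J = 7 + (0 - 3) = 7 - 3 = 4)
P(a) = -8 - (4 + 1/(2*a))/a (P(a) = -8 + (-1/a)*(4 + 1/(2*a)) = -8 - (4 + 1/(2*a))/a)
P((1 + 5)²) - 1*22708 = (-8 - 4/(1 + 5)² - 1/(2*(1 + 5)⁴)) - 1*22708 = (-8 - 4/(6²) - 1/(2*(6²)²)) - 22708 = (-8 - 4/36 - ½/36²) - 22708 = (-8 - 4*1/36 - ½*1/1296) - 22708 = (-8 - ⅑ - 1/2592) - 22708 = -21025/2592 - 22708 = -58880161/2592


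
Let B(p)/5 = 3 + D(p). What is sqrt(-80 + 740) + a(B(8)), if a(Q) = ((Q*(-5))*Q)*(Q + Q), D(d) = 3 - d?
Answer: 10000 + 2*sqrt(165) ≈ 10026.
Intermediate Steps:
B(p) = 30 - 5*p (B(p) = 5*(3 + (3 - p)) = 5*(6 - p) = 30 - 5*p)
a(Q) = -10*Q**3 (a(Q) = ((-5*Q)*Q)*(2*Q) = (-5*Q**2)*(2*Q) = -10*Q**3)
sqrt(-80 + 740) + a(B(8)) = sqrt(-80 + 740) - 10*(30 - 5*8)**3 = sqrt(660) - 10*(30 - 40)**3 = 2*sqrt(165) - 10*(-10)**3 = 2*sqrt(165) - 10*(-1000) = 2*sqrt(165) + 10000 = 10000 + 2*sqrt(165)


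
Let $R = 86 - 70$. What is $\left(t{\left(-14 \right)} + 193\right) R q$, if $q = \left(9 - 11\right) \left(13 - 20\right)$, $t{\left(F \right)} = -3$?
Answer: $42560$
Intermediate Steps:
$R = 16$
$q = 14$ ($q = \left(-2\right) \left(-7\right) = 14$)
$\left(t{\left(-14 \right)} + 193\right) R q = \left(-3 + 193\right) 16 \cdot 14 = 190 \cdot 16 \cdot 14 = 3040 \cdot 14 = 42560$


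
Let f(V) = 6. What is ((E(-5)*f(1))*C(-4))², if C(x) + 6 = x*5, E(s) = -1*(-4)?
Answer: 389376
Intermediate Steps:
E(s) = 4
C(x) = -6 + 5*x (C(x) = -6 + x*5 = -6 + 5*x)
((E(-5)*f(1))*C(-4))² = ((4*6)*(-6 + 5*(-4)))² = (24*(-6 - 20))² = (24*(-26))² = (-624)² = 389376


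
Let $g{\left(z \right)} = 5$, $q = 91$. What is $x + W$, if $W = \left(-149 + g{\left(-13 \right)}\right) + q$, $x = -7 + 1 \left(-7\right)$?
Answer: $-67$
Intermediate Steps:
$x = -14$ ($x = -7 - 7 = -14$)
$W = -53$ ($W = \left(-149 + 5\right) + 91 = -144 + 91 = -53$)
$x + W = -14 - 53 = -67$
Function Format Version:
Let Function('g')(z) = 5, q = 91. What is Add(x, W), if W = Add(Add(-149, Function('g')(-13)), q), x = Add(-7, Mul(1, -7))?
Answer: -67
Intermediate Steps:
x = -14 (x = Add(-7, -7) = -14)
W = -53 (W = Add(Add(-149, 5), 91) = Add(-144, 91) = -53)
Add(x, W) = Add(-14, -53) = -67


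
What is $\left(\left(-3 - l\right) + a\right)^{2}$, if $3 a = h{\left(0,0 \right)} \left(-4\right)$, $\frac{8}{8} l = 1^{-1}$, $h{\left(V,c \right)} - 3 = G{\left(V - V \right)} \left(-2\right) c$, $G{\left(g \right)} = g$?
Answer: $64$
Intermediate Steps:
$h{\left(V,c \right)} = 3$ ($h{\left(V,c \right)} = 3 + \left(V - V\right) \left(-2\right) c = 3 + 0 \left(-2\right) c = 3 + 0 c = 3 + 0 = 3$)
$l = 1$ ($l = 1^{-1} = 1$)
$a = -4$ ($a = \frac{3 \left(-4\right)}{3} = \frac{1}{3} \left(-12\right) = -4$)
$\left(\left(-3 - l\right) + a\right)^{2} = \left(\left(-3 - 1\right) - 4\right)^{2} = \left(-4 - 4\right)^{2} = \left(-8\right)^{2} = 64$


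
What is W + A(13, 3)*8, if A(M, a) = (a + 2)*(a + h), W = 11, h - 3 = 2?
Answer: 331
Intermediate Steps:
h = 5 (h = 3 + 2 = 5)
A(M, a) = (2 + a)*(5 + a) (A(M, a) = (a + 2)*(a + 5) = (2 + a)*(5 + a))
W + A(13, 3)*8 = 11 + (10 + 3**2 + 7*3)*8 = 11 + (10 + 9 + 21)*8 = 11 + 40*8 = 11 + 320 = 331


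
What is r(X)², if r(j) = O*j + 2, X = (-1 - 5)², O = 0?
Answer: 4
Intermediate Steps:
X = 36 (X = (-6)² = 36)
r(j) = 2 (r(j) = 0*j + 2 = 0 + 2 = 2)
r(X)² = 2² = 4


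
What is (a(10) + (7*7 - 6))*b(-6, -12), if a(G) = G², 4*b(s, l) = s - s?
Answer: 0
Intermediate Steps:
b(s, l) = 0 (b(s, l) = (s - s)/4 = (¼)*0 = 0)
(a(10) + (7*7 - 6))*b(-6, -12) = (10² + (7*7 - 6))*0 = (100 + (49 - 6))*0 = (100 + 43)*0 = 143*0 = 0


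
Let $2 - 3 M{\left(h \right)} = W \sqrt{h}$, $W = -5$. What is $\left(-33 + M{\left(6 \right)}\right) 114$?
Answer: $-3686 + 190 \sqrt{6} \approx -3220.6$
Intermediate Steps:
$M{\left(h \right)} = \frac{2}{3} + \frac{5 \sqrt{h}}{3}$ ($M{\left(h \right)} = \frac{2}{3} - \frac{\left(-5\right) \sqrt{h}}{3} = \frac{2}{3} + \frac{5 \sqrt{h}}{3}$)
$\left(-33 + M{\left(6 \right)}\right) 114 = \left(-33 + \left(\frac{2}{3} + \frac{5 \sqrt{6}}{3}\right)\right) 114 = \left(- \frac{97}{3} + \frac{5 \sqrt{6}}{3}\right) 114 = -3686 + 190 \sqrt{6}$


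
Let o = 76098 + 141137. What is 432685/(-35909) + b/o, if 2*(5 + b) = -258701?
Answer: -197278705249/15601383230 ≈ -12.645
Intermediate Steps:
b = -258711/2 (b = -5 + (½)*(-258701) = -5 - 258701/2 = -258711/2 ≈ -1.2936e+5)
o = 217235
432685/(-35909) + b/o = 432685/(-35909) - 258711/2/217235 = 432685*(-1/35909) - 258711/2*1/217235 = -432685/35909 - 258711/434470 = -197278705249/15601383230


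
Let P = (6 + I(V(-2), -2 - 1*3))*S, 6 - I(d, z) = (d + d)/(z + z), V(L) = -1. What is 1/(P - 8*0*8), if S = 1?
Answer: 5/59 ≈ 0.084746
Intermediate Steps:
I(d, z) = 6 - d/z (I(d, z) = 6 - (d + d)/(z + z) = 6 - 2*d/(2*z) = 6 - 2*d*1/(2*z) = 6 - d/z)
P = 59/5 (P = (6 + (6 - 1*(-1)/(-2 - 1*3)))*1 = (6 + (6 - 1*(-1)/(-2 - 3)))*1 = (6 + (6 - 1*(-1)/(-5)))*1 = (6 + (6 - 1*(-1)*(-⅕)))*1 = (6 + (6 - ⅕))*1 = (6 + 29/5)*1 = (59/5)*1 = 59/5 ≈ 11.800)
1/(P - 8*0*8) = 1/(59/5 - 8*0*8) = 1/(59/5 + 0*8) = 1/(59/5 + 0) = 1/(59/5) = 5/59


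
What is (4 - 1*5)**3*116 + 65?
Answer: -51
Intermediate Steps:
(4 - 1*5)**3*116 + 65 = (4 - 5)**3*116 + 65 = (-1)**3*116 + 65 = -1*116 + 65 = -116 + 65 = -51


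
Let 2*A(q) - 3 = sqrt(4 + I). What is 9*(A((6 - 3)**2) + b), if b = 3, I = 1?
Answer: 81/2 + 9*sqrt(5)/2 ≈ 50.562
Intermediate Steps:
A(q) = 3/2 + sqrt(5)/2 (A(q) = 3/2 + sqrt(4 + 1)/2 = 3/2 + sqrt(5)/2)
9*(A((6 - 3)**2) + b) = 9*((3/2 + sqrt(5)/2) + 3) = 9*(9/2 + sqrt(5)/2) = 81/2 + 9*sqrt(5)/2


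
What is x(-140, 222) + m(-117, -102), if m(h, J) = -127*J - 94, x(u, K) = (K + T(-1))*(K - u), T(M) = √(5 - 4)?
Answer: 93586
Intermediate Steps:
T(M) = 1 (T(M) = √1 = 1)
x(u, K) = (1 + K)*(K - u) (x(u, K) = (K + 1)*(K - u) = (1 + K)*(K - u))
m(h, J) = -94 - 127*J
x(-140, 222) + m(-117, -102) = (222 + 222² - 1*(-140) - 1*222*(-140)) + (-94 - 127*(-102)) = (222 + 49284 + 140 + 31080) + (-94 + 12954) = 80726 + 12860 = 93586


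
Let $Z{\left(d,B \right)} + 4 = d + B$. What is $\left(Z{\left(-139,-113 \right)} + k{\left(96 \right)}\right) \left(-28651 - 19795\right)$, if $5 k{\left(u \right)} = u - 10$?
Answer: $\frac{57844524}{5} \approx 1.1569 \cdot 10^{7}$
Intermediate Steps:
$k{\left(u \right)} = -2 + \frac{u}{5}$ ($k{\left(u \right)} = \frac{u - 10}{5} = \frac{-10 + u}{5} = -2 + \frac{u}{5}$)
$Z{\left(d,B \right)} = -4 + B + d$ ($Z{\left(d,B \right)} = -4 + \left(d + B\right) = -4 + \left(B + d\right) = -4 + B + d$)
$\left(Z{\left(-139,-113 \right)} + k{\left(96 \right)}\right) \left(-28651 - 19795\right) = \left(\left(-4 - 113 - 139\right) + \left(-2 + \frac{1}{5} \cdot 96\right)\right) \left(-28651 - 19795\right) = \left(-256 + \left(-2 + \frac{96}{5}\right)\right) \left(-48446\right) = \left(-256 + \frac{86}{5}\right) \left(-48446\right) = \left(- \frac{1194}{5}\right) \left(-48446\right) = \frac{57844524}{5}$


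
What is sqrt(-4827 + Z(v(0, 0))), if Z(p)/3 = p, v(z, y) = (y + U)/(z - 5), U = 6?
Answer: I*sqrt(120765)/5 ≈ 69.503*I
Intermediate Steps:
v(z, y) = (6 + y)/(-5 + z) (v(z, y) = (y + 6)/(z - 5) = (6 + y)/(-5 + z))
Z(p) = 3*p
sqrt(-4827 + Z(v(0, 0))) = sqrt(-4827 + 3*((6 + 0)/(-5 + 0))) = sqrt(-4827 + 3*(6/(-5))) = sqrt(-4827 + 3*(-1/5*6)) = sqrt(-4827 + 3*(-6/5)) = sqrt(-4827 - 18/5) = sqrt(-24153/5) = I*sqrt(120765)/5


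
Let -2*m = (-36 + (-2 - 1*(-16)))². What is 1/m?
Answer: -1/242 ≈ -0.0041322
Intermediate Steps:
m = -242 (m = -(-36 + (-2 - 1*(-16)))²/2 = -(-36 + (-2 + 16))²/2 = -(-36 + 14)²/2 = -½*(-22)² = -½*484 = -242)
1/m = 1/(-242) = -1/242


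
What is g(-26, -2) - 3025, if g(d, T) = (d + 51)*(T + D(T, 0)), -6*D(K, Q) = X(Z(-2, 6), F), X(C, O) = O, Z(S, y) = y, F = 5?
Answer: -18575/6 ≈ -3095.8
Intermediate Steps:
D(K, Q) = -⅚ (D(K, Q) = -⅙*5 = -⅚)
g(d, T) = (51 + d)*(-⅚ + T) (g(d, T) = (d + 51)*(T - ⅚) = (51 + d)*(-⅚ + T))
g(-26, -2) - 3025 = (-85/2 + 51*(-2) - ⅚*(-26) - 2*(-26)) - 3025 = (-85/2 - 102 + 65/3 + 52) - 3025 = -425/6 - 3025 = -18575/6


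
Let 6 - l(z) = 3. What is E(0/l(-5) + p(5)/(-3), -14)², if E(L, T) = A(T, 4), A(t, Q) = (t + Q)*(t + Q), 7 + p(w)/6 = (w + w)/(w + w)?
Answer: 10000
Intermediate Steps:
p(w) = -36 (p(w) = -42 + 6*((w + w)/(w + w)) = -42 + 6*((2*w)/((2*w))) = -42 + 6*((2*w)*(1/(2*w))) = -42 + 6*1 = -42 + 6 = -36)
A(t, Q) = (Q + t)² (A(t, Q) = (Q + t)*(Q + t) = (Q + t)²)
l(z) = 3 (l(z) = 6 - 1*3 = 6 - 3 = 3)
E(L, T) = (4 + T)²
E(0/l(-5) + p(5)/(-3), -14)² = ((4 - 14)²)² = ((-10)²)² = 100² = 10000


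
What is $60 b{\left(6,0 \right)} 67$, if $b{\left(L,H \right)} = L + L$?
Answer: $48240$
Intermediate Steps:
$b{\left(L,H \right)} = 2 L$
$60 b{\left(6,0 \right)} 67 = 60 \cdot 2 \cdot 6 \cdot 67 = 60 \cdot 12 \cdot 67 = 720 \cdot 67 = 48240$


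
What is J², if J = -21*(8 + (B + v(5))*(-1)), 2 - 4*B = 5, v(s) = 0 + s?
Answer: 99225/16 ≈ 6201.6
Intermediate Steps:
v(s) = s
B = -¾ (B = ½ - ¼*5 = ½ - 5/4 = -¾ ≈ -0.75000)
J = -315/4 (J = -21*(8 + (-¾ + 5)*(-1)) = -21*(8 + (17/4)*(-1)) = -21*(8 - 17/4) = -21*15/4 = -315/4 ≈ -78.750)
J² = (-315/4)² = 99225/16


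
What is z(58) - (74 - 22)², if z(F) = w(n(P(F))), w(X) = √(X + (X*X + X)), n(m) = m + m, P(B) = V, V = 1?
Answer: -2704 + 2*√2 ≈ -2701.2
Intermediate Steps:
P(B) = 1
n(m) = 2*m
w(X) = √(X² + 2*X) (w(X) = √(X + (X² + X)) = √(X + (X + X²)) = √(X² + 2*X))
z(F) = 2*√2 (z(F) = √((2*1)*(2 + 2*1)) = √(2*(2 + 2)) = √(2*4) = √8 = 2*√2)
z(58) - (74 - 22)² = 2*√2 - (74 - 22)² = 2*√2 - 1*52² = 2*√2 - 1*2704 = 2*√2 - 2704 = -2704 + 2*√2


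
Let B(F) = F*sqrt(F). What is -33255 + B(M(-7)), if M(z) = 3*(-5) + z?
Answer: -33255 - 22*I*sqrt(22) ≈ -33255.0 - 103.19*I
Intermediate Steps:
M(z) = -15 + z
B(F) = F**(3/2)
-33255 + B(M(-7)) = -33255 + (-15 - 7)**(3/2) = -33255 + (-22)**(3/2) = -33255 - 22*I*sqrt(22)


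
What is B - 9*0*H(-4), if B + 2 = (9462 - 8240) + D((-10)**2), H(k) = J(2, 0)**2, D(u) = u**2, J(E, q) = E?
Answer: 11220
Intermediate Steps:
H(k) = 4 (H(k) = 2**2 = 4)
B = 11220 (B = -2 + ((9462 - 8240) + ((-10)**2)**2) = -2 + (1222 + 100**2) = -2 + (1222 + 10000) = -2 + 11222 = 11220)
B - 9*0*H(-4) = 11220 - 9*0*4 = 11220 - 0*4 = 11220 - 1*0 = 11220 + 0 = 11220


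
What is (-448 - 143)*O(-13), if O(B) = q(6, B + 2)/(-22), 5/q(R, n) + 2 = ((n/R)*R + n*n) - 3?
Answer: 197/154 ≈ 1.2792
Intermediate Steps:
q(R, n) = 5/(-5 + n + n²) (q(R, n) = 5/(-2 + (((n/R)*R + n*n) - 3)) = 5/(-2 + ((n + n²) - 3)) = 5/(-2 + (-3 + n + n²)) = 5/(-5 + n + n²))
O(B) = -5/(22*(-3 + B + (2 + B)²)) (O(B) = (5/(-5 + (B + 2) + (B + 2)²))/(-22) = (5/(-5 + (2 + B) + (2 + B)²))*(-1/22) = (5/(-3 + B + (2 + B)²))*(-1/22) = -5/(22*(-3 + B + (2 + B)²)))
(-448 - 143)*O(-13) = (-448 - 143)*(-5/(22 + 22*(-13)² + 110*(-13))) = -(-2955)/(22 + 22*169 - 1430) = -(-2955)/(22 + 3718 - 1430) = -(-2955)/2310 = -591*(-1/462) = 197/154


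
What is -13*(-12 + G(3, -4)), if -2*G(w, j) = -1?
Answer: 299/2 ≈ 149.50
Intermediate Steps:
G(w, j) = 1/2 (G(w, j) = -1/2*(-1) = 1/2)
-13*(-12 + G(3, -4)) = -13*(-12 + 1/2) = -13*(-23/2) = 299/2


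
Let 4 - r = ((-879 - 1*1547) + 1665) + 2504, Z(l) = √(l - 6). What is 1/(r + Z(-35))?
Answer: -1739/3024162 - I*√41/3024162 ≈ -0.00057503 - 2.1173e-6*I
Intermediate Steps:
Z(l) = √(-6 + l)
r = -1739 (r = 4 - (((-879 - 1*1547) + 1665) + 2504) = 4 - (((-879 - 1547) + 1665) + 2504) = 4 - ((-2426 + 1665) + 2504) = 4 - (-761 + 2504) = 4 - 1*1743 = 4 - 1743 = -1739)
1/(r + Z(-35)) = 1/(-1739 + √(-6 - 35)) = 1/(-1739 + √(-41)) = 1/(-1739 + I*√41)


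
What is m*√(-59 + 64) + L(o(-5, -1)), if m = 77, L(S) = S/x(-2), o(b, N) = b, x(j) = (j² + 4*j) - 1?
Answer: 1 + 77*√5 ≈ 173.18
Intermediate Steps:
x(j) = -1 + j² + 4*j
L(S) = -S/5 (L(S) = S/(-1 + (-2)² + 4*(-2)) = S/(-1 + 4 - 8) = S/(-5) = S*(-⅕) = -S/5)
m*√(-59 + 64) + L(o(-5, -1)) = 77*√(-59 + 64) - ⅕*(-5) = 77*√5 + 1 = 1 + 77*√5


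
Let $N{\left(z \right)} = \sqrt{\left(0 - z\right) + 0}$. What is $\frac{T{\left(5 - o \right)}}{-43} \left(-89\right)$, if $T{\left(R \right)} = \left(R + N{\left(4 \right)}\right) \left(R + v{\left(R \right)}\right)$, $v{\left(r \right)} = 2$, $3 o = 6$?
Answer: $\frac{1335}{43} + \frac{890 i}{43} \approx 31.047 + 20.698 i$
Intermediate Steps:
$o = 2$ ($o = \frac{1}{3} \cdot 6 = 2$)
$N{\left(z \right)} = \sqrt{- z}$ ($N{\left(z \right)} = \sqrt{- z + 0} = \sqrt{- z}$)
$T{\left(R \right)} = \left(2 + R\right) \left(R + 2 i\right)$ ($T{\left(R \right)} = \left(R + \sqrt{\left(-1\right) 4}\right) \left(R + 2\right) = \left(R + \sqrt{-4}\right) \left(2 + R\right) = \left(R + 2 i\right) \left(2 + R\right) = \left(2 + R\right) \left(R + 2 i\right)$)
$\frac{T{\left(5 - o \right)}}{-43} \left(-89\right) = \frac{\left(5 - 2\right)^{2} + 4 i + 2 \left(5 - 2\right) \left(1 + i\right)}{-43} \left(-89\right) = \left(\left(5 - 2\right)^{2} + 4 i + 2 \left(5 - 2\right) \left(1 + i\right)\right) \left(- \frac{1}{43}\right) \left(-89\right) = \left(3^{2} + 4 i + 2 \cdot 3 \left(1 + i\right)\right) \left(- \frac{1}{43}\right) \left(-89\right) = \left(9 + 4 i + \left(6 + 6 i\right)\right) \left(- \frac{1}{43}\right) \left(-89\right) = \left(15 + 10 i\right) \left(- \frac{1}{43}\right) \left(-89\right) = \left(- \frac{15}{43} - \frac{10 i}{43}\right) \left(-89\right) = \frac{1335}{43} + \frac{890 i}{43}$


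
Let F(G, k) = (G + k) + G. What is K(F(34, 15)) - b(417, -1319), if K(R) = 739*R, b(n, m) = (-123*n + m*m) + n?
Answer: -1627550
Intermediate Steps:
b(n, m) = m**2 - 122*n (b(n, m) = (-123*n + m**2) + n = (m**2 - 123*n) + n = m**2 - 122*n)
F(G, k) = k + 2*G
K(F(34, 15)) - b(417, -1319) = 739*(15 + 2*34) - ((-1319)**2 - 122*417) = 739*(15 + 68) - (1739761 - 50874) = 739*83 - 1*1688887 = 61337 - 1688887 = -1627550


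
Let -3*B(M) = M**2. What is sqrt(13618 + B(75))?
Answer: sqrt(11743) ≈ 108.37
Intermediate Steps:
B(M) = -M**2/3
sqrt(13618 + B(75)) = sqrt(13618 - 1/3*75**2) = sqrt(13618 - 1/3*5625) = sqrt(13618 - 1875) = sqrt(11743)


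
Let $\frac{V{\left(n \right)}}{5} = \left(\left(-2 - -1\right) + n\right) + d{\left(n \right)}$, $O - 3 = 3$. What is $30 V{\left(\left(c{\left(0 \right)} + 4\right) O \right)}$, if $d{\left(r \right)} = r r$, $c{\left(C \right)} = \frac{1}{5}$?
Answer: $98886$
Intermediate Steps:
$O = 6$ ($O = 3 + 3 = 6$)
$c{\left(C \right)} = \frac{1}{5}$
$d{\left(r \right)} = r^{2}$
$V{\left(n \right)} = -5 + 5 n + 5 n^{2}$ ($V{\left(n \right)} = 5 \left(\left(\left(-2 - -1\right) + n\right) + n^{2}\right) = 5 \left(\left(\left(-2 + 1\right) + n\right) + n^{2}\right) = 5 \left(\left(-1 + n\right) + n^{2}\right) = 5 \left(-1 + n + n^{2}\right) = -5 + 5 n + 5 n^{2}$)
$30 V{\left(\left(c{\left(0 \right)} + 4\right) O \right)} = 30 \left(-5 + 5 \left(\frac{1}{5} + 4\right) 6 + 5 \left(\left(\frac{1}{5} + 4\right) 6\right)^{2}\right) = 30 \left(-5 + 5 \cdot \frac{21}{5} \cdot 6 + 5 \left(\frac{21}{5} \cdot 6\right)^{2}\right) = 30 \left(-5 + 5 \cdot \frac{126}{5} + 5 \left(\frac{126}{5}\right)^{2}\right) = 30 \left(-5 + 126 + 5 \cdot \frac{15876}{25}\right) = 30 \left(-5 + 126 + \frac{15876}{5}\right) = 30 \cdot \frac{16481}{5} = 98886$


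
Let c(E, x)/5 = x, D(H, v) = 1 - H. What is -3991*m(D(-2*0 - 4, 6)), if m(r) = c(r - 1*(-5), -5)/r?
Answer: 19955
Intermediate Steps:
c(E, x) = 5*x
m(r) = -25/r (m(r) = (5*(-5))/r = -25/r)
-3991*m(D(-2*0 - 4, 6)) = -(-99775)/(1 - (-2*0 - 4)) = -(-99775)/(1 - (0 - 4)) = -(-99775)/(1 - 1*(-4)) = -(-99775)/(1 + 4) = -(-99775)/5 = -3991*(-5) = 19955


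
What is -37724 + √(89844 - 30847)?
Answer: -37724 + √58997 ≈ -37481.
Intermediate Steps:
-37724 + √(89844 - 30847) = -37724 + √58997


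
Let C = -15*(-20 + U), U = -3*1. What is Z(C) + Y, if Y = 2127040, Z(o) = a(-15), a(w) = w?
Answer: 2127025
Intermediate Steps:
U = -3
C = 345 (C = -15*(-20 - 3) = -15*(-23) = 345)
Z(o) = -15
Z(C) + Y = -15 + 2127040 = 2127025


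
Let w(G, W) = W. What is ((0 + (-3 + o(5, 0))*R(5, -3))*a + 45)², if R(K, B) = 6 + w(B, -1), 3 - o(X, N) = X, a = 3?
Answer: 900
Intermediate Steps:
o(X, N) = 3 - X
R(K, B) = 5 (R(K, B) = 6 - 1 = 5)
((0 + (-3 + o(5, 0))*R(5, -3))*a + 45)² = ((0 + (-3 + (3 - 1*5))*5)*3 + 45)² = ((0 + (-3 + (3 - 5))*5)*3 + 45)² = ((0 + (-3 - 2)*5)*3 + 45)² = ((0 - 5*5)*3 + 45)² = ((0 - 25)*3 + 45)² = (-25*3 + 45)² = (-75 + 45)² = (-30)² = 900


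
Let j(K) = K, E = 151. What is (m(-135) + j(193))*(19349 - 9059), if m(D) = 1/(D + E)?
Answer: 15892905/8 ≈ 1.9866e+6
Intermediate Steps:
m(D) = 1/(151 + D) (m(D) = 1/(D + 151) = 1/(151 + D))
(m(-135) + j(193))*(19349 - 9059) = (1/(151 - 135) + 193)*(19349 - 9059) = (1/16 + 193)*10290 = (3089/16)*10290 = 15892905/8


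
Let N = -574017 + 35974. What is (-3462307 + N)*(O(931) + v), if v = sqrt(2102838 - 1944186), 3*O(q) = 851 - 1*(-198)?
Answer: -1398789050 - 24002100*sqrt(4407) ≈ -2.9922e+9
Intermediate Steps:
O(q) = 1049/3 (O(q) = (851 - 1*(-198))/3 = (851 + 198)/3 = (1/3)*1049 = 1049/3)
N = -538043
v = 6*sqrt(4407) (v = sqrt(158652) = 6*sqrt(4407) ≈ 398.31)
(-3462307 + N)*(O(931) + v) = (-3462307 - 538043)*(1049/3 + 6*sqrt(4407)) = -4000350*(1049/3 + 6*sqrt(4407)) = -1398789050 - 24002100*sqrt(4407)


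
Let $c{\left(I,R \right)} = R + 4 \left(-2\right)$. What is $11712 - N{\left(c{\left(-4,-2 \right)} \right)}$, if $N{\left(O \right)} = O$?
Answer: $11722$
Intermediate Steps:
$c{\left(I,R \right)} = -8 + R$ ($c{\left(I,R \right)} = R - 8 = -8 + R$)
$11712 - N{\left(c{\left(-4,-2 \right)} \right)} = 11712 - \left(-8 - 2\right) = 11712 - -10 = 11712 + 10 = 11722$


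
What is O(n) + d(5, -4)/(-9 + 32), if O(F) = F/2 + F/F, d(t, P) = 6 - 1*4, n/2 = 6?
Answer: 163/23 ≈ 7.0870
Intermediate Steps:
n = 12 (n = 2*6 = 12)
d(t, P) = 2 (d(t, P) = 6 - 4 = 2)
O(F) = 1 + F/2 (O(F) = F*(½) + 1 = F/2 + 1 = 1 + F/2)
O(n) + d(5, -4)/(-9 + 32) = (1 + (½)*12) + 2/(-9 + 32) = (1 + 6) + 2/23 = 7 + (1/23)*2 = 7 + 2/23 = 163/23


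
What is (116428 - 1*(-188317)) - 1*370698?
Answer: -65953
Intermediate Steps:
(116428 - 1*(-188317)) - 1*370698 = (116428 + 188317) - 370698 = 304745 - 370698 = -65953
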